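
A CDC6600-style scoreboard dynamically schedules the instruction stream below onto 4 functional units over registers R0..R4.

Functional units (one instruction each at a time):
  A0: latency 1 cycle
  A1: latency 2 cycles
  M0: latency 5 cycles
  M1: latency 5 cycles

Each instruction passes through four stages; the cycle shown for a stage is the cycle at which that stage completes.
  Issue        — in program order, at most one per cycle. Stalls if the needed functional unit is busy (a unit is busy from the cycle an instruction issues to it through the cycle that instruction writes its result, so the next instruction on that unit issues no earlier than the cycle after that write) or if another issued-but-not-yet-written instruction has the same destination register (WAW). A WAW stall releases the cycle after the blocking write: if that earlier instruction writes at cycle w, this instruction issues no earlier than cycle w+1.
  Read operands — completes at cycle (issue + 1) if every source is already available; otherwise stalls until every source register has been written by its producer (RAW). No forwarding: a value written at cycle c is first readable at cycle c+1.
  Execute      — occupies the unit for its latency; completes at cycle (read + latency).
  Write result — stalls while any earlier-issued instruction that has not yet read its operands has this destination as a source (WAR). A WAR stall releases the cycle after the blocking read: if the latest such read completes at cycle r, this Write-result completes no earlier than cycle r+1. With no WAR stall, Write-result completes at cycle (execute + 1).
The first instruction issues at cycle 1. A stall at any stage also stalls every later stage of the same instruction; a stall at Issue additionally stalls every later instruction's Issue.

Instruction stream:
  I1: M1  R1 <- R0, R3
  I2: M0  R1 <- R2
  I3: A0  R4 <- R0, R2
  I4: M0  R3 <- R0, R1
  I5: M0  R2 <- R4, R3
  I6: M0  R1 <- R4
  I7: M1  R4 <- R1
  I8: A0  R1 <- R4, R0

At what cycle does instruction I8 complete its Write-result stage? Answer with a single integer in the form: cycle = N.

cycle = 50

I1 -> (1, 2, 7, 8)
I2 -> (9, 10, 15, 16)  // WAW R1: wait I1 write@8
I3 -> (10, 11, 12, 13)
I4 -> (17, 18, 23, 24)  // struct: M0 busy until I2 writes@16
I5 -> (25, 26, 31, 32)  // struct: M0 busy until I4 writes@24
I6 -> (33, 34, 39, 40)  // struct: M0 busy until I5 writes@32
I7 -> (34, 41, 46, 47)  // RAW R1: wait I6 write@40
I8 -> (41, 48, 49, 50)  // WAW R1: wait I6 write@40, RAW R4: wait I7 write@47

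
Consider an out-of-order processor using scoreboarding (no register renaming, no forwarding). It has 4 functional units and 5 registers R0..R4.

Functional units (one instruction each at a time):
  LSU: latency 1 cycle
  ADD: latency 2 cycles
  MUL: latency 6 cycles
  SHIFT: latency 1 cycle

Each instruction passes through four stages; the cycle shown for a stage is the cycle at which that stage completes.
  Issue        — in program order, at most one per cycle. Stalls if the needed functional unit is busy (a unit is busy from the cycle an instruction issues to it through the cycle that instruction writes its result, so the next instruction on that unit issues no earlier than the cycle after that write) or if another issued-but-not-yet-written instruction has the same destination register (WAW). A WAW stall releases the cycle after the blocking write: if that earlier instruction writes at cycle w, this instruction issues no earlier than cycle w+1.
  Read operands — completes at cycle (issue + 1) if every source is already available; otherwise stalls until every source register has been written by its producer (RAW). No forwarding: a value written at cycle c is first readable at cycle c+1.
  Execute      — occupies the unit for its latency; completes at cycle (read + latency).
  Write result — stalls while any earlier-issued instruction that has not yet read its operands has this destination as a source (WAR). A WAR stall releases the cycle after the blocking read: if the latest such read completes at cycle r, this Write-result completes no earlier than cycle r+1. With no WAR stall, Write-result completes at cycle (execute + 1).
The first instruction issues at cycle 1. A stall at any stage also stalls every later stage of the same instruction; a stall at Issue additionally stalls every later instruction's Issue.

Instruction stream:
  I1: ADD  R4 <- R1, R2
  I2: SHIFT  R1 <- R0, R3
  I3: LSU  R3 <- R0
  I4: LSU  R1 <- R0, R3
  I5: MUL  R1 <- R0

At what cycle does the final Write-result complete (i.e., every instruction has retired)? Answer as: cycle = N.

I1 -> (1, 2, 4, 5)
I2 -> (2, 3, 4, 5)
I3 -> (3, 4, 5, 6)
I4 -> (7, 8, 9, 10)  // struct: LSU busy until I3 writes@6
I5 -> (11, 12, 18, 19)  // WAW R1: wait I4 write@10

cycle = 19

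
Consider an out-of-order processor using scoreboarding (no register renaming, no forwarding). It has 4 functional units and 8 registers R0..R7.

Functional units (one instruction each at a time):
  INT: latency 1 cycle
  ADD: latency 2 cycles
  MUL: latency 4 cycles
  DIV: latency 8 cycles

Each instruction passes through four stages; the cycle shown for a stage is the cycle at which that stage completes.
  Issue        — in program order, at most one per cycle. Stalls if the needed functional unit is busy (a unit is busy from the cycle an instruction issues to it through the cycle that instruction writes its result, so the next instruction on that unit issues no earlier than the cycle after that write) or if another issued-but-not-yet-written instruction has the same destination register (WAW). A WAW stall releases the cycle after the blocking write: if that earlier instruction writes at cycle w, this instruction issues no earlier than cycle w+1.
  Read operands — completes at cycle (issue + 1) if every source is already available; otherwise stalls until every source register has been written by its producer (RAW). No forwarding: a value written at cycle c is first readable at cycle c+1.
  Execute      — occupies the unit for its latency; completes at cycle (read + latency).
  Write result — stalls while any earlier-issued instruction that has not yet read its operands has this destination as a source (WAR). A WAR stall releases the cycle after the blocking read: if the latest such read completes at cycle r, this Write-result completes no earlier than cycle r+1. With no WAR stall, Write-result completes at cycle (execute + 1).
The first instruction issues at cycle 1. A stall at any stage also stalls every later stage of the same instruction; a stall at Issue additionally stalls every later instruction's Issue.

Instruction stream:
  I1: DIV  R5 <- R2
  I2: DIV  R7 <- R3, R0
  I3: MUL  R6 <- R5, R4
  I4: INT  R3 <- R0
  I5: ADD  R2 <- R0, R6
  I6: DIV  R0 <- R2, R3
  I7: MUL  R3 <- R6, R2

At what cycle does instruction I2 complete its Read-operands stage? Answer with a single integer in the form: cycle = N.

I1: IS=1 RO=2 EX=10 WR=11
I2: IS=12 RO=13 EX=21 WR=22  [struct: DIV busy until I1 writes@11]
I3: IS=13 RO=14 EX=18 WR=19
I4: IS=14 RO=15 EX=16 WR=17
I5: IS=15 RO=20 EX=22 WR=23  [RAW R6: wait I3 write@19]
I6: IS=23 RO=24 EX=32 WR=33  [struct: DIV busy until I2 writes@22]
I7: IS=24 RO=25 EX=29 WR=30

cycle = 13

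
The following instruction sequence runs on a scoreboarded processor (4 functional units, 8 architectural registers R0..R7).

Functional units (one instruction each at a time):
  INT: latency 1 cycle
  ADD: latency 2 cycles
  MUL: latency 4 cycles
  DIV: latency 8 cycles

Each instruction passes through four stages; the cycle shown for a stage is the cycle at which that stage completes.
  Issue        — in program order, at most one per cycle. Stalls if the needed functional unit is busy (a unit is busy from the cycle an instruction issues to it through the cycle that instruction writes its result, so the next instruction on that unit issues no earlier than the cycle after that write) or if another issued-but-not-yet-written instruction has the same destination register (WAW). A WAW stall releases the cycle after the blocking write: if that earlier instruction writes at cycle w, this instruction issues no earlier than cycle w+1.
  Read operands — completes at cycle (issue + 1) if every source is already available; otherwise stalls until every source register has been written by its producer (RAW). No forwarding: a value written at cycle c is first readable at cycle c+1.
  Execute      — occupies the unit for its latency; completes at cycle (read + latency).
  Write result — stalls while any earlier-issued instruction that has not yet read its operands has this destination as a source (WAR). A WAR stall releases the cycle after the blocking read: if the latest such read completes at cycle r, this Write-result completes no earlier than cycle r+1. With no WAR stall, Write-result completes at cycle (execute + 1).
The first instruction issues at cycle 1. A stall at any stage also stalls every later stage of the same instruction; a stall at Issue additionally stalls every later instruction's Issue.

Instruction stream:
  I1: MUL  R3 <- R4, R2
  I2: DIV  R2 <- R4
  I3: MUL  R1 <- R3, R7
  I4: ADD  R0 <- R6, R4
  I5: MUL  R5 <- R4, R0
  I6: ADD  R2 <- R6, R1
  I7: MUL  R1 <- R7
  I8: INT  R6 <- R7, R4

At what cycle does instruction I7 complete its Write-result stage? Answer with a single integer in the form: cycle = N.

cycle = 28

I1  is:1  ro:2  ex:6  wr:7
I2  is:2  ro:3  ex:11  wr:12
I3  is:8  ro:9  ex:13  wr:14  — struct: MUL busy until I1 writes@7
I4  is:9  ro:10  ex:12  wr:13
I5  is:15  ro:16  ex:20  wr:21  — struct: MUL busy until I3 writes@14
I6  is:16  ro:17  ex:19  wr:20
I7  is:22  ro:23  ex:27  wr:28  — struct: MUL busy until I5 writes@21
I8  is:23  ro:24  ex:25  wr:26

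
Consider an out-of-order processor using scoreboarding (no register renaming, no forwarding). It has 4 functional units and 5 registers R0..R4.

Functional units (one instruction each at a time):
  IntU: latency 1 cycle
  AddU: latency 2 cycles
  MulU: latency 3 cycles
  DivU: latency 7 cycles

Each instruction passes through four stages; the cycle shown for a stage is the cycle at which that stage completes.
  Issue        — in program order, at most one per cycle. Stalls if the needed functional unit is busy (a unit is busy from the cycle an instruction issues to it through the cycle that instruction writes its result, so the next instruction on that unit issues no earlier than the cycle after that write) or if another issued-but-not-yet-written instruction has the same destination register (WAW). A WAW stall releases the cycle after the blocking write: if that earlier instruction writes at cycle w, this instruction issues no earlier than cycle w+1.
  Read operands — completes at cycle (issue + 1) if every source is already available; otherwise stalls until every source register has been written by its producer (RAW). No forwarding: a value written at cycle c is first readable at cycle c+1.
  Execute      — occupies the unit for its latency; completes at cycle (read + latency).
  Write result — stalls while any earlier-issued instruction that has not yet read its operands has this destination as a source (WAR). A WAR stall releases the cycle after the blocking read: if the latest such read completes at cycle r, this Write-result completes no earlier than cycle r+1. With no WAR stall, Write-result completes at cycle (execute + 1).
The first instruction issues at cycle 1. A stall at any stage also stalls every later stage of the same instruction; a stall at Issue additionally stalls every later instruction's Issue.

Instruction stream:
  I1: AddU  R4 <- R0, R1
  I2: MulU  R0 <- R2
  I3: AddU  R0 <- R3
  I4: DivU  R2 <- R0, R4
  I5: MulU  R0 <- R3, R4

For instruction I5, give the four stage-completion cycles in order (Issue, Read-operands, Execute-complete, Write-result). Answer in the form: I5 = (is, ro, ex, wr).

c1: I1 dispatched to AddU
c2: I1 operands ready, I2 dispatched to MulU
c3: I2 operands ready
c4: I1 complete
c5: R4←I1
c6: I2 complete
c7: R0←I2
c8: I3 dispatched to AddU
c9: I3 operands ready, I4 dispatched to DivU
c11: I3 complete
c12: R0←I3
c13: I4 operands ready, I5 dispatched to MulU
c14: I5 operands ready
c17: I5 complete
c18: R0←I5
c20: I4 complete
c21: R2←I4

I5 = (13, 14, 17, 18)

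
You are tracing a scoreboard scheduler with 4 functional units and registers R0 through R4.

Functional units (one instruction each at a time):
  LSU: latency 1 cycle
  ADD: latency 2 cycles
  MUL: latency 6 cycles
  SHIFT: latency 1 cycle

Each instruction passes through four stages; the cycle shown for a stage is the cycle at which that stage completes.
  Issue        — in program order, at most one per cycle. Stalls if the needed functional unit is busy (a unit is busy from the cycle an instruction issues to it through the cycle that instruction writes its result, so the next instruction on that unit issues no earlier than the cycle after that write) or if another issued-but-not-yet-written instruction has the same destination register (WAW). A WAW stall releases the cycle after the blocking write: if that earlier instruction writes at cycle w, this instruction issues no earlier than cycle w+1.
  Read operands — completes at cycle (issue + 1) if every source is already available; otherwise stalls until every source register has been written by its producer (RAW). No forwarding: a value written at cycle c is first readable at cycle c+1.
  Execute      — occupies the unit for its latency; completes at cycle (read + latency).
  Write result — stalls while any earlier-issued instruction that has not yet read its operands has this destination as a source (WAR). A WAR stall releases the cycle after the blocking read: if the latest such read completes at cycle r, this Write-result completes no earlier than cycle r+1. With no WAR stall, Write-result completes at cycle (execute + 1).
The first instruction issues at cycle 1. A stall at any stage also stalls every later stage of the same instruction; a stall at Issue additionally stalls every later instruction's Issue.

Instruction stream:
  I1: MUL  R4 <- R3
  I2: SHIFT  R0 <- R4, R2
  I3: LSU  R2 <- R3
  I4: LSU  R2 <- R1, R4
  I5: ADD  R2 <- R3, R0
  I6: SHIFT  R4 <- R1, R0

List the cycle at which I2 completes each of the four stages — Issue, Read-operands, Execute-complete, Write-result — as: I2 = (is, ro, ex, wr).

[1] I1 issues→MUL
[2] I1 reads; I2 issues→SHIFT
[3] I3 issues→LSU
[4] I3 reads
[5] I3 exec-done
[8] I1 exec-done
[9] I1 writes R4
[10] I2 reads
[11] I2 exec-done; I3 writes R2
[12] I2 writes R0; I4 issues→LSU
[13] I4 reads
[14] I4 exec-done
[15] I4 writes R2
[16] I5 issues→ADD
[17] I5 reads; I6 issues→SHIFT
[18] I6 reads
[19] I5 exec-done; I6 exec-done
[20] I5 writes R2; I6 writes R4

I2 = (2, 10, 11, 12)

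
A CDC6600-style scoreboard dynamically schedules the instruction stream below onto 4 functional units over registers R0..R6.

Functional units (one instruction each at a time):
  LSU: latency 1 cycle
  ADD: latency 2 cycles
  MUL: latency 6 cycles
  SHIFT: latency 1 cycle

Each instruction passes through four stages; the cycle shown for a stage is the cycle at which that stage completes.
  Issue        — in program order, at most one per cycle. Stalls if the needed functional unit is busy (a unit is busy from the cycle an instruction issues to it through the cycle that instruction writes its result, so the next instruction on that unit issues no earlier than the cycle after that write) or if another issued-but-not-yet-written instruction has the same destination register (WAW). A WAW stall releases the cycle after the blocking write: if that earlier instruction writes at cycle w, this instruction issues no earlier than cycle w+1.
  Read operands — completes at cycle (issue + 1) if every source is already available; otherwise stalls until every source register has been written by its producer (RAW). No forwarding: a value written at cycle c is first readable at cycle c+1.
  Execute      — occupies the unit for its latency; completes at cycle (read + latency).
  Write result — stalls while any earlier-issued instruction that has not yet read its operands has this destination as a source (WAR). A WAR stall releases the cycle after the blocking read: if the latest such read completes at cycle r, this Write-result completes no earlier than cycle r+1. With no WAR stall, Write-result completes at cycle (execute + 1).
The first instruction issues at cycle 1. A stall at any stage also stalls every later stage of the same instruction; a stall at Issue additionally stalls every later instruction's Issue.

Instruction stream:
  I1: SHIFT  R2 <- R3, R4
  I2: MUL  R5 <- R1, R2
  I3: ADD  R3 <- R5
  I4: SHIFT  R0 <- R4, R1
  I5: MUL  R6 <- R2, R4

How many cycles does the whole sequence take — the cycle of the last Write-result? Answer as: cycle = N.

t=1  I1 issues→SHIFT
t=2  I1 reads | I2 issues→MUL
t=3  I1 exec-done | I3 issues→ADD
t=4  I1 writes R2
t=5  I2 reads | I4 issues→SHIFT
t=6  I4 reads
t=7  I4 exec-done
t=8  I4 writes R0
t=11  I2 exec-done
t=12  I2 writes R5
t=13  I3 reads | I5 issues→MUL
t=14  I5 reads
t=15  I3 exec-done
t=16  I3 writes R3
t=20  I5 exec-done
t=21  I5 writes R6

cycle = 21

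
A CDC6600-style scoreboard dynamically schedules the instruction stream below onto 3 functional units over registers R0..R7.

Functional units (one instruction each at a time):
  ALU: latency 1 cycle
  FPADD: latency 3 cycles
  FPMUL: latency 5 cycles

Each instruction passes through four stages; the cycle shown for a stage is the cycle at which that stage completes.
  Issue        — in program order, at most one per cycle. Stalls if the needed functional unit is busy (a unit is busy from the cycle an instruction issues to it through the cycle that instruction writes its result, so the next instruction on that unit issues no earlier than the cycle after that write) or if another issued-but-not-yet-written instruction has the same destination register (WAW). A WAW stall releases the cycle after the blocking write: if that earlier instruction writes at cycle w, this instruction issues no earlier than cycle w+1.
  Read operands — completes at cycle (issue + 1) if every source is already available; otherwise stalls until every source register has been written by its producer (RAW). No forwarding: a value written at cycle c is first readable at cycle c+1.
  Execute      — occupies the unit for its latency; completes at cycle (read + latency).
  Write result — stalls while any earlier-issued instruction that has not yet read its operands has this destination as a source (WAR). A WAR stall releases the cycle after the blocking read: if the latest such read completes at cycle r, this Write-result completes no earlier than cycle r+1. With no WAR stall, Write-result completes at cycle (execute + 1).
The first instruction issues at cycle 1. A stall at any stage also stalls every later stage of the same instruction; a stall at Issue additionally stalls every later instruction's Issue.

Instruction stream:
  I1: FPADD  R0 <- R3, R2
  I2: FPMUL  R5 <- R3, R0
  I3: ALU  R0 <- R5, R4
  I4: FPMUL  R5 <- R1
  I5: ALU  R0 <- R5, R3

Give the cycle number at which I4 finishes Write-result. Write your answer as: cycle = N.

cycle 1: I1→FPADD
cycle 2: I1 RO | I2→FPMUL
cycle 5: I1 EX
cycle 6: I1 WR R0
cycle 7: I2 RO | I3→ALU
cycle 12: I2 EX
cycle 13: I2 WR R5
cycle 14: I3 RO | I4→FPMUL
cycle 15: I3 EX | I4 RO
cycle 16: I3 WR R0
cycle 17: I5→ALU
cycle 20: I4 EX
cycle 21: I4 WR R5
cycle 22: I5 RO
cycle 23: I5 EX
cycle 24: I5 WR R0

cycle = 21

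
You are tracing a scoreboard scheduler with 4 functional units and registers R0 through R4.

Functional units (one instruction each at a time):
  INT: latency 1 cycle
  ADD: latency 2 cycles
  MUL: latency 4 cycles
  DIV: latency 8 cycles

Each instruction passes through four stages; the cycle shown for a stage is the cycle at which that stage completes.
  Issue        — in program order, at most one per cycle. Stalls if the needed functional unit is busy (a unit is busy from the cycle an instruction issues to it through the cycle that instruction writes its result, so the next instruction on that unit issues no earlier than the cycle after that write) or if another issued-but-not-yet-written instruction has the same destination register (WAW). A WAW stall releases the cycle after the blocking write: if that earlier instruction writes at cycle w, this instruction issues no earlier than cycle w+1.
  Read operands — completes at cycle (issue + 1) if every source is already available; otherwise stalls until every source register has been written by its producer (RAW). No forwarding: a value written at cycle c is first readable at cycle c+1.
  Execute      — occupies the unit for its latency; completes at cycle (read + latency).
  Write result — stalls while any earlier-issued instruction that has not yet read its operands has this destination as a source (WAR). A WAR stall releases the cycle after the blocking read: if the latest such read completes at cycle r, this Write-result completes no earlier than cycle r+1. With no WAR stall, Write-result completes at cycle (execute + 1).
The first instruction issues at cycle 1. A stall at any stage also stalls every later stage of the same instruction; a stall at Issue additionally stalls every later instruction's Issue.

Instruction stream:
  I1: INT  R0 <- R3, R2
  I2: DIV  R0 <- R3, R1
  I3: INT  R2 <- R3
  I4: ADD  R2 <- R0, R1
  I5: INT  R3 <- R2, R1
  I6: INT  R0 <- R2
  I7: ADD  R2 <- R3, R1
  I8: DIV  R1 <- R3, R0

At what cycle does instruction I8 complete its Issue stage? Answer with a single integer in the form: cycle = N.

  I1 | 1 | 2 | 3 | 4
  I2 | 5 | 6 | 14 | 15   WAW R0: wait I1 write@4
  I3 | 6 | 7 | 8 | 9
  I4 | 10 | 16 | 18 | 19   WAW R2: wait I3 write@9 · RAW R0: wait I2 write@15
  I5 | 11 | 20 | 21 | 22   RAW R2: wait I4 write@19
  I6 | 23 | 24 | 25 | 26   struct: INT busy until I5 writes@22
  I7 | 24 | 25 | 27 | 28
  I8 | 25 | 27 | 35 | 36   RAW R0: wait I6 write@26

cycle = 25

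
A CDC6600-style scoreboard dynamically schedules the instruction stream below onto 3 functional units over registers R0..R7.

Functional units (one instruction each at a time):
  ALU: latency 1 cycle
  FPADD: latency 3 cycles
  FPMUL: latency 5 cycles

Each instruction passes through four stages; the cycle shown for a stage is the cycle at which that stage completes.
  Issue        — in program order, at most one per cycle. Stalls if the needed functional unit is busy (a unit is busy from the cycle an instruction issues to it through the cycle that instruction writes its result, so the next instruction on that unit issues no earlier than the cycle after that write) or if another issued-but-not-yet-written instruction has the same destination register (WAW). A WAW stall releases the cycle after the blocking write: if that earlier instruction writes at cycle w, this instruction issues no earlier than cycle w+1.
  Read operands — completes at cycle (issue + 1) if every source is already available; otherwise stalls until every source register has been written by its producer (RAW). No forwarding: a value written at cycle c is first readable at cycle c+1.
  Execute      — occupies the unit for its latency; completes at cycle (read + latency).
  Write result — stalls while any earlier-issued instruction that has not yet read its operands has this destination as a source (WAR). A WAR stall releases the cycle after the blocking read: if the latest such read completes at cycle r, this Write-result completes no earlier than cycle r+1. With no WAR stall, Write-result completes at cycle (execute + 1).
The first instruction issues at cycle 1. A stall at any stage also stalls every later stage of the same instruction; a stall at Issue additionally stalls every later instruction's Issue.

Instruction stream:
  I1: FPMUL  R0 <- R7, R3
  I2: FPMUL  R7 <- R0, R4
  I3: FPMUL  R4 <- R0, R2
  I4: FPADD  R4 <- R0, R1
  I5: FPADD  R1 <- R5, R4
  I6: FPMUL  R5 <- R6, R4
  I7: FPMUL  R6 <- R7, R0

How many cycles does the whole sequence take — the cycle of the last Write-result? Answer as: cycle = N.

cycle = 47

cycle 1: I1 dispatched to FPMUL
cycle 2: I1 operands ready
cycle 7: I1 complete
cycle 8: R0←I1
cycle 9: I2 dispatched to FPMUL
cycle 10: I2 operands ready
cycle 15: I2 complete
cycle 16: R7←I2
cycle 17: I3 dispatched to FPMUL
cycle 18: I3 operands ready
cycle 23: I3 complete
cycle 24: R4←I3
cycle 25: I4 dispatched to FPADD
cycle 26: I4 operands ready
cycle 29: I4 complete
cycle 30: R4←I4
cycle 31: I5 dispatched to FPADD
cycle 32: I5 operands ready · I6 dispatched to FPMUL
cycle 33: I6 operands ready
cycle 35: I5 complete
cycle 36: R1←I5
cycle 38: I6 complete
cycle 39: R5←I6
cycle 40: I7 dispatched to FPMUL
cycle 41: I7 operands ready
cycle 46: I7 complete
cycle 47: R6←I7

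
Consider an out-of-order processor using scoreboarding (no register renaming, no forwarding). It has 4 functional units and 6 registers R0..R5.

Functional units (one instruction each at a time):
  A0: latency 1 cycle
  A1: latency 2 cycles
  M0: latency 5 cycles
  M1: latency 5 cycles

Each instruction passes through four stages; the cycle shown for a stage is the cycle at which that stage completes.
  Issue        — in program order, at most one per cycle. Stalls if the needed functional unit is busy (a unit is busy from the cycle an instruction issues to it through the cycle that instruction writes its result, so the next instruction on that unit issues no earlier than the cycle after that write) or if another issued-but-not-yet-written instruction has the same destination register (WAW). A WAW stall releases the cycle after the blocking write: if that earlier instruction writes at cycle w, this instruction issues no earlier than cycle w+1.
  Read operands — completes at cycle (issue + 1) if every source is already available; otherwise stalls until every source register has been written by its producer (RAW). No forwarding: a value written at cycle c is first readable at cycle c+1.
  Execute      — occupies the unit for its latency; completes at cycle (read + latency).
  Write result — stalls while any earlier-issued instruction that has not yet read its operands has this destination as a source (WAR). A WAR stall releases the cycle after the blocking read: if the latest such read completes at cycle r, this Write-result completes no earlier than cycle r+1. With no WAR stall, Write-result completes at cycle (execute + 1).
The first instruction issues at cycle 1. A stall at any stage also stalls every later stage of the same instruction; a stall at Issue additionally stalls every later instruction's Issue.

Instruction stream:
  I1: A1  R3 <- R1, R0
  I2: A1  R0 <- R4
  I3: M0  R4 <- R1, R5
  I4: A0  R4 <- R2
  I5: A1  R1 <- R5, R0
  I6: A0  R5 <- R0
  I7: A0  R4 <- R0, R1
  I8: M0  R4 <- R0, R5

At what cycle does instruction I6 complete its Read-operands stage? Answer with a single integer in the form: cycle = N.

[I1] 1/2/4/5
[I2] 6/7/9/10  (struct: A1 busy until I1 writes@5)
[I3] 7/8/13/14
[I4] 15/16/17/18  (WAW R4: wait I3 write@14)
[I5] 16/17/19/20
[I6] 19/20/21/22  (struct: A0 busy until I4 writes@18)
[I7] 23/24/25/26  (struct: A0 busy until I6 writes@22)
[I8] 27/28/33/34  (WAW R4: wait I7 write@26)

cycle = 20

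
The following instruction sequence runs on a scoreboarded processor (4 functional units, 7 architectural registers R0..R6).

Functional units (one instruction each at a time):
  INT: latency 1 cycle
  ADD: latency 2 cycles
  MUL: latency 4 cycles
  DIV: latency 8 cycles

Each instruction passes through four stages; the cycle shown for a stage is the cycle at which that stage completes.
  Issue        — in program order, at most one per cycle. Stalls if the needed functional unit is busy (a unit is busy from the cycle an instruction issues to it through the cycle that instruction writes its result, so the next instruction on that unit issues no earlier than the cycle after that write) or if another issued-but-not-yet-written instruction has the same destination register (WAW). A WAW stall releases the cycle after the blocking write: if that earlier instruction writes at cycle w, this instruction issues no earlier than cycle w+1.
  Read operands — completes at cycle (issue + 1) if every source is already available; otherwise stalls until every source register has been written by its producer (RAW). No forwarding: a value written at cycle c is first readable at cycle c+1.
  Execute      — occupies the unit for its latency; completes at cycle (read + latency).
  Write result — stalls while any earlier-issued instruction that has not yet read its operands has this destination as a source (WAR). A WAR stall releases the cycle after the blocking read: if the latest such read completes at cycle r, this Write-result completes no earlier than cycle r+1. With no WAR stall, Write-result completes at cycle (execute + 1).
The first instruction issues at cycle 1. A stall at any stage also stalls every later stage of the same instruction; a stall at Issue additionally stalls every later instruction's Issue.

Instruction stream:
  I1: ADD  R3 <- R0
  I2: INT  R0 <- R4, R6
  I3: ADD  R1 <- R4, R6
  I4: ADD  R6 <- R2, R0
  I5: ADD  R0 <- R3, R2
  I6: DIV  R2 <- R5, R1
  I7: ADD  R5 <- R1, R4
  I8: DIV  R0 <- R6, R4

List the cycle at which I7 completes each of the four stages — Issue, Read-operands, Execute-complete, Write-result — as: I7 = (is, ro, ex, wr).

I7 = (21, 22, 24, 25)

  I1 | 1 | 2 | 4 | 5
  I2 | 2 | 3 | 4 | 5
  I3 | 6 | 7 | 9 | 10   struct: ADD busy until I1 writes@5
  I4 | 11 | 12 | 14 | 15   struct: ADD busy until I3 writes@10
  I5 | 16 | 17 | 19 | 20   struct: ADD busy until I4 writes@15
  I6 | 17 | 18 | 26 | 27
  I7 | 21 | 22 | 24 | 25   struct: ADD busy until I5 writes@20
  I8 | 28 | 29 | 37 | 38   struct: DIV busy until I6 writes@27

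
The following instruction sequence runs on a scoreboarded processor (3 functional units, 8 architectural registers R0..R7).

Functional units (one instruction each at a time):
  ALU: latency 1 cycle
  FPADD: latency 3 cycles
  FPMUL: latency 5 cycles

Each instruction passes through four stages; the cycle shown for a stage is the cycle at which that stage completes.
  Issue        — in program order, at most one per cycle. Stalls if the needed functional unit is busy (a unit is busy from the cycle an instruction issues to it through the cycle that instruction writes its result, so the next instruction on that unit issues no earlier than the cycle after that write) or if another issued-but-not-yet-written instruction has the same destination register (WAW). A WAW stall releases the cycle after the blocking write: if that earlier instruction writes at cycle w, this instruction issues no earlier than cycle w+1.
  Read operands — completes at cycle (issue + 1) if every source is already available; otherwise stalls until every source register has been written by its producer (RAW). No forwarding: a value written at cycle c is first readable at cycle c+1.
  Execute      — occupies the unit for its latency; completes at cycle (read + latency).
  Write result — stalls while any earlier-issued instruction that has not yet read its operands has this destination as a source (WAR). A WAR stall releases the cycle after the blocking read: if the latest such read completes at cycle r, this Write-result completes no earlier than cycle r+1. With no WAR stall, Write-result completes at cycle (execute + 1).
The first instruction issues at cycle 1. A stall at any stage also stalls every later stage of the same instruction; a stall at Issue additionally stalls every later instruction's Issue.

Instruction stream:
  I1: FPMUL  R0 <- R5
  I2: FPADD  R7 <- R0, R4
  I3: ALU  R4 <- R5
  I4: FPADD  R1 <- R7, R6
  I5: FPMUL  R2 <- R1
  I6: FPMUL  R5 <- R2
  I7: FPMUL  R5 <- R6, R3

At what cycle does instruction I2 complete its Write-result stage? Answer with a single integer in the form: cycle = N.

1) issue 1, read 2, done 7, write 8
2) issue 2, read 9, done 12, write 13  <RAW R0: wait I1 write@8>
3) issue 3, read 4, done 5, write 10  <WAR R4: wait I2 read@9>
4) issue 14, read 15, done 18, write 19  <struct: FPADD busy until I2 writes@13>
5) issue 15, read 20, done 25, write 26  <RAW R1: wait I4 write@19>
6) issue 27, read 28, done 33, write 34  <struct: FPMUL busy until I5 writes@26>
7) issue 35, read 36, done 41, write 42  <struct: FPMUL busy until I6 writes@34>

cycle = 13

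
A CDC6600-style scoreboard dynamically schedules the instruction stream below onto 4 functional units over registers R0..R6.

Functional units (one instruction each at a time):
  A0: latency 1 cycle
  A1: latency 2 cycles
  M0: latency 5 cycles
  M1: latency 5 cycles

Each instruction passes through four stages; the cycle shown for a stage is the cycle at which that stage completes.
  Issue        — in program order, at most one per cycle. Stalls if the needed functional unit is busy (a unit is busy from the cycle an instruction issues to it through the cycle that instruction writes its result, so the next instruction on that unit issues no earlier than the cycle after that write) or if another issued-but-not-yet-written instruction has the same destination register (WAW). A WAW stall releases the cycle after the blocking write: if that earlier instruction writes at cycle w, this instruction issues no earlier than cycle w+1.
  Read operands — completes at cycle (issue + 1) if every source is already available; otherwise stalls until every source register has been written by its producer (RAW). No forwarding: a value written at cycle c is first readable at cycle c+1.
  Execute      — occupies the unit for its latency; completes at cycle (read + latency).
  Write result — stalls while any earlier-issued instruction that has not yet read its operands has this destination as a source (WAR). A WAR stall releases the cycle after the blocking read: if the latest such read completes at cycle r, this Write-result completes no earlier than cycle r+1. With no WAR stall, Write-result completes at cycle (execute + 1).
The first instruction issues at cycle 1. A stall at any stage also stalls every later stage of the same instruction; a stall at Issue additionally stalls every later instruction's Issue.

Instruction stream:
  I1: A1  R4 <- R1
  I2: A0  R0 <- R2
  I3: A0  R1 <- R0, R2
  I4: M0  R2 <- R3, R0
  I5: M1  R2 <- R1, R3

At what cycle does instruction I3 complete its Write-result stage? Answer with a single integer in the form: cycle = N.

cycle = 9

I1: IS=1 RO=2 EX=4 WR=5
I2: IS=2 RO=3 EX=4 WR=5
I3: IS=6 RO=7 EX=8 WR=9  [struct: A0 busy until I2 writes@5]
I4: IS=7 RO=8 EX=13 WR=14
I5: IS=15 RO=16 EX=21 WR=22  [WAW R2: wait I4 write@14]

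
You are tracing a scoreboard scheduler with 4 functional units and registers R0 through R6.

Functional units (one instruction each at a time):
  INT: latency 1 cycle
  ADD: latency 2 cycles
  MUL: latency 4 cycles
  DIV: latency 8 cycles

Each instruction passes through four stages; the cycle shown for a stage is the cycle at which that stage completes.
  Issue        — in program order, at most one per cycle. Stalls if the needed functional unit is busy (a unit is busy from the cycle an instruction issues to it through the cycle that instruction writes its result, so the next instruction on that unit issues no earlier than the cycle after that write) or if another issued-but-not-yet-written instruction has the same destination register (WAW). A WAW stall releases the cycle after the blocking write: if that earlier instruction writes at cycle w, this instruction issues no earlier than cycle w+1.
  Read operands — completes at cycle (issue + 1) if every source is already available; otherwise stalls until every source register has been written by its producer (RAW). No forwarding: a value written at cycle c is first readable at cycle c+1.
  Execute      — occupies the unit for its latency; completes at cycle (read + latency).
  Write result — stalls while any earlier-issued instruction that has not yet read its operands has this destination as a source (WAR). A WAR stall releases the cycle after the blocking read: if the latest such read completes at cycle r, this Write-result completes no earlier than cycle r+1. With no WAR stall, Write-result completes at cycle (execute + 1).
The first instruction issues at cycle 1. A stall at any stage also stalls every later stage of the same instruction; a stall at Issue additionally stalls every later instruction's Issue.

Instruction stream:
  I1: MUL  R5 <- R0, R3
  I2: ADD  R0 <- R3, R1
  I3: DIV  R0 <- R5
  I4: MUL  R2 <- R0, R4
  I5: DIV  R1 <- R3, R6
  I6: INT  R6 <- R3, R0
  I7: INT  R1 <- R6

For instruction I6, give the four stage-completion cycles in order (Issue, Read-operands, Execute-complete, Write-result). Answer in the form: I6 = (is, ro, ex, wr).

I6 = (19, 20, 21, 22)

1) issue 1, read 2, done 6, write 7
2) issue 2, read 3, done 5, write 6
3) issue 7, read 8, done 16, write 17  <WAW R0: wait I2 write@6>
4) issue 8, read 18, done 22, write 23  <RAW R0: wait I3 write@17>
5) issue 18, read 19, done 27, write 28  <struct: DIV busy until I3 writes@17>
6) issue 19, read 20, done 21, write 22
7) issue 29, read 30, done 31, write 32  <WAW R1: wait I5 write@28>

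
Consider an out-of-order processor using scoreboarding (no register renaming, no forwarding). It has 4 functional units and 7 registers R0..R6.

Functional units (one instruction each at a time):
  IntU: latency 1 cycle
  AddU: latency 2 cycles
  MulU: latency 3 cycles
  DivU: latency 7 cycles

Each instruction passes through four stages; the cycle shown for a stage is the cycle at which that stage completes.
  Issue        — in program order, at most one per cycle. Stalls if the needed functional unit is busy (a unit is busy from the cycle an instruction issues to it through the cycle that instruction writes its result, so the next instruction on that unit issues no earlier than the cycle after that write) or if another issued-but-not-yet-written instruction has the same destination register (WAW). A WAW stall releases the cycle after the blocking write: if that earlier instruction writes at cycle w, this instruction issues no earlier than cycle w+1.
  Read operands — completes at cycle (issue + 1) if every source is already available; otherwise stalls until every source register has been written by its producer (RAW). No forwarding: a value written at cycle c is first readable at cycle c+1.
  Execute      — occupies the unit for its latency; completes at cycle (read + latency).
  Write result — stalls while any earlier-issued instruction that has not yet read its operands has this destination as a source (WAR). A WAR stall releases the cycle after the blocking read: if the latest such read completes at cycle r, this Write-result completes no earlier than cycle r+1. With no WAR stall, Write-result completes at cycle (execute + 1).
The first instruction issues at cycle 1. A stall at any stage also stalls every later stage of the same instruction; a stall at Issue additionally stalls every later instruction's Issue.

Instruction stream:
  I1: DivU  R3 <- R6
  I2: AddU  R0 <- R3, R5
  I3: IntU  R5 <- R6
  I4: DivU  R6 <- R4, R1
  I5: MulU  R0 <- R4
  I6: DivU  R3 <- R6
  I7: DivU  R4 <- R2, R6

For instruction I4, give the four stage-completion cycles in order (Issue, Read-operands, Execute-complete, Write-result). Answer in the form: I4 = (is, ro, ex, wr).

I4 = (11, 12, 19, 20)

I1  is:1  ro:2  ex:9  wr:10
I2  is:2  ro:11  ex:13  wr:14  — RAW R3: wait I1 write@10
I3  is:3  ro:4  ex:5  wr:12  — WAR R5: wait I2 read@11
I4  is:11  ro:12  ex:19  wr:20  — struct: DivU busy until I1 writes@10
I5  is:15  ro:16  ex:19  wr:20  — WAW R0: wait I2 write@14
I6  is:21  ro:22  ex:29  wr:30  — struct: DivU busy until I4 writes@20
I7  is:31  ro:32  ex:39  wr:40  — struct: DivU busy until I6 writes@30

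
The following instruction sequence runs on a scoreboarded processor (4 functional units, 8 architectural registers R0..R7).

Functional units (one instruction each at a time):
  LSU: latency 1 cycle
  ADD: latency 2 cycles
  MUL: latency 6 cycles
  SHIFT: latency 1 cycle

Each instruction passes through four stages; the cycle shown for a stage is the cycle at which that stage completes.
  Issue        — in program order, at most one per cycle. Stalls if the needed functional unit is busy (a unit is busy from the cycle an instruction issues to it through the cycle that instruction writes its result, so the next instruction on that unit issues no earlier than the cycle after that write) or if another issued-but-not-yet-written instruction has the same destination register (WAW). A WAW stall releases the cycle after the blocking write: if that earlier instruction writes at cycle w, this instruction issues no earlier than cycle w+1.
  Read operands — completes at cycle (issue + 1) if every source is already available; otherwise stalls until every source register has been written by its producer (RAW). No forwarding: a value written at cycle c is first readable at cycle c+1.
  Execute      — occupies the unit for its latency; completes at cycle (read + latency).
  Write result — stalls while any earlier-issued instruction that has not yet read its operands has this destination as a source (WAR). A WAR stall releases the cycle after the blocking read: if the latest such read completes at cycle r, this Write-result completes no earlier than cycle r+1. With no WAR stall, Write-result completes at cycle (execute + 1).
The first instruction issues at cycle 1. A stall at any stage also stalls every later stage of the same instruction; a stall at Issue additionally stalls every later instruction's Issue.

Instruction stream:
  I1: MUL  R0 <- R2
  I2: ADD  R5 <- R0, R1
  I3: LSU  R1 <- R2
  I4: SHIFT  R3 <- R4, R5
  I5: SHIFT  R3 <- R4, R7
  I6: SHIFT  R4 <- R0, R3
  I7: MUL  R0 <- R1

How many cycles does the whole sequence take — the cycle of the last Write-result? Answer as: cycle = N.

I1: IS=1 RO=2 EX=8 WR=9
I2: IS=2 RO=10 EX=12 WR=13  [RAW R0: wait I1 write@9]
I3: IS=3 RO=4 EX=5 WR=11  [WAR R1: wait I2 read@10]
I4: IS=4 RO=14 EX=15 WR=16  [RAW R5: wait I2 write@13]
I5: IS=17 RO=18 EX=19 WR=20  [struct: SHIFT busy until I4 writes@16]
I6: IS=21 RO=22 EX=23 WR=24  [struct: SHIFT busy until I5 writes@20]
I7: IS=22 RO=23 EX=29 WR=30

cycle = 30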